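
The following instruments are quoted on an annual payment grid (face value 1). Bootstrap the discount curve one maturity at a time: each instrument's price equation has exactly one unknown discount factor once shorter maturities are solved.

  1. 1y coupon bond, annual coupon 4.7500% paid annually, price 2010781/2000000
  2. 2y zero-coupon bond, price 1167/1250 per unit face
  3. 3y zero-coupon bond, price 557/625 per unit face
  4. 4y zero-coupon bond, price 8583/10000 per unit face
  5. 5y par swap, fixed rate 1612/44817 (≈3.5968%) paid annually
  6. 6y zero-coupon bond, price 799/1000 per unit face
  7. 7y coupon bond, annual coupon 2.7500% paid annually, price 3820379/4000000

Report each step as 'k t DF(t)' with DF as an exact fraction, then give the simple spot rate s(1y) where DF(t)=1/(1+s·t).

1 1 4799/5000
2 2 1167/1250
3 3 557/625
4 4 8583/10000
5 5 2097/2500
6 6 799/1000
7 7 3941/5000
s(1y) = (1/(4799/5000) − 1)/(1) = 201/4799 ≈ 4.1884%

step 1 [1y] bond c/1=19/400: DF=(2010781/2000000 − 19/400·(0))/(1+19/400) = 4799/5000 ≈ 0.959800
step 2 [2y] zero: DF = P = 1167/1250 ≈ 0.933600
step 3 [3y] zero: DF = P = 557/625 ≈ 0.891200
step 4 [4y] zero: DF = P = 8583/10000 ≈ 0.858300
step 5 [5y] swap r/1=1612/44817: DF=(1 − 1612/44817·(0.959800+0.933600+0.891200+0.858300))/(1+1612/44817) = 2097/2500 ≈ 0.838800
step 6 [6y] zero: DF = P = 799/1000 ≈ 0.799000
step 7 [7y] bond c/1=11/400: DF=(3820379/4000000 − 11/400·(0.959800+0.933600+0.891200+0.858300+0.838800+0.799000))/(1+11/400) = 3941/5000 ≈ 0.788200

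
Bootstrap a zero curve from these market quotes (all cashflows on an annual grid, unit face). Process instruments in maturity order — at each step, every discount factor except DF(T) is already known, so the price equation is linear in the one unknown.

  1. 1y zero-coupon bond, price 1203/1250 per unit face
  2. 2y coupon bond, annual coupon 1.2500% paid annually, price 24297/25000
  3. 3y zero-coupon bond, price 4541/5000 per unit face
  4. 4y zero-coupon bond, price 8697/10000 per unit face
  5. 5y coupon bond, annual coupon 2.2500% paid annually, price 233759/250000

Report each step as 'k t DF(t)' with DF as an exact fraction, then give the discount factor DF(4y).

step 1 [1y] zero: DF = P = 1203/1250 ≈ 0.962400
step 2 [2y] bond c/1=1/80: DF=(24297/25000 − 1/80·(0.962400))/(1+1/80) = 237/250 ≈ 0.948000
step 3 [3y] zero: DF = P = 4541/5000 ≈ 0.908200
step 4 [4y] zero: DF = P = 8697/10000 ≈ 0.869700
step 5 [5y] bond c/1=9/400: DF=(233759/250000 − 9/400·(0.962400+0.948000+0.908200+0.869700))/(1+9/400) = 8333/10000 ≈ 0.833300

1 1 1203/1250
2 2 237/250
3 3 4541/5000
4 4 8697/10000
5 5 8333/10000
DF(4y) = 8697/10000 ≈ 0.869700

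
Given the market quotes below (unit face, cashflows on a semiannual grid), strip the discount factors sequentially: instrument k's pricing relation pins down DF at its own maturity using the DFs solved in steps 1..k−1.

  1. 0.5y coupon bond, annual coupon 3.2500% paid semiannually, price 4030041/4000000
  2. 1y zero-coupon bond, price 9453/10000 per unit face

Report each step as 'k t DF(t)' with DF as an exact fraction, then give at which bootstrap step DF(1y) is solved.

step 1 [0.5y] bond c/2=13/800: DF=(4030041/4000000 − 13/800·(0))/(1+13/800) = 4957/5000 ≈ 0.991400
step 2 [1y] zero: DF = P = 9453/10000 ≈ 0.945300

1 1/2 4957/5000
2 1 9453/10000
DF(1y) is solved at step 2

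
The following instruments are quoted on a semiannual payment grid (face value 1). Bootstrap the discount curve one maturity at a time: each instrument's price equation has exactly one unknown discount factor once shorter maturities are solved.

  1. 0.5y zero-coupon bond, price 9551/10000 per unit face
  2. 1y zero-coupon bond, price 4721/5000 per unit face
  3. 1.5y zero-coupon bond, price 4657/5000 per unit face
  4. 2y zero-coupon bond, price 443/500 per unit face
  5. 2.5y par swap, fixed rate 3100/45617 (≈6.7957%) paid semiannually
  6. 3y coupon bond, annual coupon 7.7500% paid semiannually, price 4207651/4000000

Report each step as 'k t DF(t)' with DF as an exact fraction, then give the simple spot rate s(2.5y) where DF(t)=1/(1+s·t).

step 1 [0.5y] zero: DF = P = 9551/10000 ≈ 0.955100
step 2 [1y] zero: DF = P = 4721/5000 ≈ 0.944200
step 3 [1.5y] zero: DF = P = 4657/5000 ≈ 0.931400
step 4 [2y] zero: DF = P = 443/500 ≈ 0.886000
step 5 [2.5y] swap r/2=1550/45617: DF=(1 − 1550/45617·(0.955100+0.944200+0.931400+0.886000))/(1+1550/45617) = 169/200 ≈ 0.845000
step 6 [3y] bond c/2=31/800: DF=(4207651/4000000 − 31/800·(0.955100+0.944200+0.931400+0.886000+0.845000))/(1+31/800) = 337/400 ≈ 0.842500

1 1/2 9551/10000
2 1 4721/5000
3 3/2 4657/5000
4 2 443/500
5 5/2 169/200
6 3 337/400
s(2.5y) = (1/(169/200) − 1)/(5/2) = 62/845 ≈ 7.3373%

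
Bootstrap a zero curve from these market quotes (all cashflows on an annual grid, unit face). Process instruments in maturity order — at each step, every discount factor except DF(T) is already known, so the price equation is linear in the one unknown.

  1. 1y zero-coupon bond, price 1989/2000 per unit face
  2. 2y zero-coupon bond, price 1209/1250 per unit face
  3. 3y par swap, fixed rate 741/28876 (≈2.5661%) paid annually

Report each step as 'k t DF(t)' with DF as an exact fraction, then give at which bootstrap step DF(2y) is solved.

1 1 1989/2000
2 2 1209/1250
3 3 9259/10000
DF(2y) is solved at step 2

step 1 [1y] zero: DF = P = 1989/2000 ≈ 0.994500
step 2 [2y] zero: DF = P = 1209/1250 ≈ 0.967200
step 3 [3y] swap r/1=741/28876: DF=(1 − 741/28876·(0.994500+0.967200))/(1+741/28876) = 9259/10000 ≈ 0.925900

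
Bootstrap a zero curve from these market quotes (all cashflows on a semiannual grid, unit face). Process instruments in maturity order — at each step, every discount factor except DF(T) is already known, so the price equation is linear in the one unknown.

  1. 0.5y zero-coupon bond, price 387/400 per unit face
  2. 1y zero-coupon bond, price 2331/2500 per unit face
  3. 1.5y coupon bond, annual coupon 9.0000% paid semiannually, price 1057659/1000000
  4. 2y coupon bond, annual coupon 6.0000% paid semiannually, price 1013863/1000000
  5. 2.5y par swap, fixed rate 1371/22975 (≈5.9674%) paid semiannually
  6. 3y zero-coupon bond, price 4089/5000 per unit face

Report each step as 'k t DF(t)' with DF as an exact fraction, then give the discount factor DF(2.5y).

1 1/2 387/400
2 1 2331/2500
3 3/2 9303/10000
4 2 9019/10000
5 5/2 8629/10000
6 3 4089/5000
DF(2.5y) = 8629/10000 ≈ 0.862900

step 1 [0.5y] zero: DF = P = 387/400 ≈ 0.967500
step 2 [1y] zero: DF = P = 2331/2500 ≈ 0.932400
step 3 [1.5y] bond c/2=9/200: DF=(1057659/1000000 − 9/200·(0.967500+0.932400))/(1+9/200) = 9303/10000 ≈ 0.930300
step 4 [2y] bond c/2=3/100: DF=(1013863/1000000 − 3/100·(0.967500+0.932400+0.930300))/(1+3/100) = 9019/10000 ≈ 0.901900
step 5 [2.5y] swap r/2=1371/45950: DF=(1 − 1371/45950·(0.967500+0.932400+0.930300+0.901900))/(1+1371/45950) = 8629/10000 ≈ 0.862900
step 6 [3y] zero: DF = P = 4089/5000 ≈ 0.817800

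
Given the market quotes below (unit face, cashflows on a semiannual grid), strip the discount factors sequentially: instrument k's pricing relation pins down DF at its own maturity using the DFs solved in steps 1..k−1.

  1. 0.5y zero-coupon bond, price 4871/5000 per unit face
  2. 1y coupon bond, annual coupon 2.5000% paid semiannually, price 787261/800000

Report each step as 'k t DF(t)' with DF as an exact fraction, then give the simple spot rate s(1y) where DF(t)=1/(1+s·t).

step 1 [0.5y] zero: DF = P = 4871/5000 ≈ 0.974200
step 2 [1y] bond c/2=1/80: DF=(787261/800000 − 1/80·(0.974200))/(1+1/80) = 9599/10000 ≈ 0.959900

1 1/2 4871/5000
2 1 9599/10000
s(1y) = (1/(9599/10000) − 1)/(1) = 401/9599 ≈ 4.1775%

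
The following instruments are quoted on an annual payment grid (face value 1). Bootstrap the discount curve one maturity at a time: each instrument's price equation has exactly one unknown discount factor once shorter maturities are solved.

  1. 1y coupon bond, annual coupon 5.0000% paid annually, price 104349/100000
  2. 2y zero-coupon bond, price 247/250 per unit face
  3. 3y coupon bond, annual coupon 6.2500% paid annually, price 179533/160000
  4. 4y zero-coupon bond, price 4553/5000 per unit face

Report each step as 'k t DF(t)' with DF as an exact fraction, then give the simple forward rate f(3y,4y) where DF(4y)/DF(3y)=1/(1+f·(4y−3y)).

1 1 4969/5000
2 2 247/250
3 3 1879/2000
4 4 4553/5000
f(3y,4y) = ((1879/2000)/(4553/5000) − 1)/(1) = 289/9106 ≈ 3.1737%

step 1 [1y] bond c/1=1/20: DF=(104349/100000 − 1/20·(0))/(1+1/20) = 4969/5000 ≈ 0.993800
step 2 [2y] zero: DF = P = 247/250 ≈ 0.988000
step 3 [3y] bond c/1=1/16: DF=(179533/160000 − 1/16·(0.993800+0.988000))/(1+1/16) = 1879/2000 ≈ 0.939500
step 4 [4y] zero: DF = P = 4553/5000 ≈ 0.910600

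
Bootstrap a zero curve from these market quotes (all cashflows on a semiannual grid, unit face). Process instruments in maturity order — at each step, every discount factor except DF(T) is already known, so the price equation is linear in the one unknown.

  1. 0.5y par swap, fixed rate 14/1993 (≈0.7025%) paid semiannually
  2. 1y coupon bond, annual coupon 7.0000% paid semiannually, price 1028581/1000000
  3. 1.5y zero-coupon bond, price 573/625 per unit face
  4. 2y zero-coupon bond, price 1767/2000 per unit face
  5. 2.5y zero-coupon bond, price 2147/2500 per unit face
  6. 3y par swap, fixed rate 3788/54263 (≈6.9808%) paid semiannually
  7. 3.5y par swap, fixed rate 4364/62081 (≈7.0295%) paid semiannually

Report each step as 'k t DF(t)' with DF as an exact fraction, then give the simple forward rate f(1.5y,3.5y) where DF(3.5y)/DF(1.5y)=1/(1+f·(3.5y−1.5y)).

1 1/2 1993/2000
2 1 9601/10000
3 3/2 573/625
4 2 1767/2000
5 5/2 2147/2500
6 3 4053/5000
7 7/2 3909/5000
f(1.5y,3.5y) = ((573/625)/(3909/5000) − 1)/(2) = 225/2606 ≈ 8.6339%

step 1 [0.5y] swap r/2=7/1993: DF=(1 − 7/1993·(0))/(1+7/1993) = 1993/2000 ≈ 0.996500
step 2 [1y] bond c/2=7/200: DF=(1028581/1000000 − 7/200·(0.996500))/(1+7/200) = 9601/10000 ≈ 0.960100
step 3 [1.5y] zero: DF = P = 573/625 ≈ 0.916800
step 4 [2y] zero: DF = P = 1767/2000 ≈ 0.883500
step 5 [2.5y] zero: DF = P = 2147/2500 ≈ 0.858800
step 6 [3y] swap r/2=1894/54263: DF=(1 − 1894/54263·(0.996500+0.960100+0.916800+0.883500+0.858800))/(1+1894/54263) = 4053/5000 ≈ 0.810600
step 7 [3.5y] swap r/2=2182/62081: DF=(1 − 2182/62081·(0.996500+0.960100+0.916800+0.883500+0.858800+0.810600))/(1+2182/62081) = 3909/5000 ≈ 0.781800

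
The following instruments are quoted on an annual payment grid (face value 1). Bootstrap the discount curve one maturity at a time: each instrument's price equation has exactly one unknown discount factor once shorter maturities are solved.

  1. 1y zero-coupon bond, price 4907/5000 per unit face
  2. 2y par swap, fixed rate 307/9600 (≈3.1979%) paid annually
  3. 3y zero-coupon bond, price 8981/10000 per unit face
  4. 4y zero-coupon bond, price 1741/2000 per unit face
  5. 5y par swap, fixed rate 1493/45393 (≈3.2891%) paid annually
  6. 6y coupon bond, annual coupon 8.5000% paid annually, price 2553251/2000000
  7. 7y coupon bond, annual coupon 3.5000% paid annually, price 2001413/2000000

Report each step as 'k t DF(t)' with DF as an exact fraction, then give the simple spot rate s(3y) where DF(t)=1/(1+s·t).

1 1 4907/5000
2 2 4693/5000
3 3 8981/10000
4 4 1741/2000
5 5 8507/10000
6 6 821/1000
7 7 491/625
s(3y) = (1/(8981/10000) − 1)/(3) = 1019/26943 ≈ 3.7821%

step 1 [1y] zero: DF = P = 4907/5000 ≈ 0.981400
step 2 [2y] swap r/1=307/9600: DF=(1 − 307/9600·(0.981400))/(1+307/9600) = 4693/5000 ≈ 0.938600
step 3 [3y] zero: DF = P = 8981/10000 ≈ 0.898100
step 4 [4y] zero: DF = P = 1741/2000 ≈ 0.870500
step 5 [5y] swap r/1=1493/45393: DF=(1 − 1493/45393·(0.981400+0.938600+0.898100+0.870500))/(1+1493/45393) = 8507/10000 ≈ 0.850700
step 6 [6y] bond c/1=17/200: DF=(2553251/2000000 − 17/200·(0.981400+0.938600+0.898100+0.870500+0.850700))/(1+17/200) = 821/1000 ≈ 0.821000
step 7 [7y] bond c/1=7/200: DF=(2001413/2000000 − 7/200·(0.981400+0.938600+0.898100+0.870500+0.850700+0.821000))/(1+7/200) = 491/625 ≈ 0.785600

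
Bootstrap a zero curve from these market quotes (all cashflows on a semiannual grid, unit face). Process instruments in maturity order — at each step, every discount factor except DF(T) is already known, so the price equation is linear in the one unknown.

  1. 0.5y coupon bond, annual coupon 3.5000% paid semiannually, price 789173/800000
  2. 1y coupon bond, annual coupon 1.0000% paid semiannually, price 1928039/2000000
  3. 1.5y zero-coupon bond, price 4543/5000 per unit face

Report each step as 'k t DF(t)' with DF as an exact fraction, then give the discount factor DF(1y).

step 1 [0.5y] bond c/2=7/400: DF=(789173/800000 − 7/400·(0))/(1+7/400) = 1939/2000 ≈ 0.969500
step 2 [1y] bond c/2=1/200: DF=(1928039/2000000 − 1/200·(0.969500))/(1+1/200) = 1193/1250 ≈ 0.954400
step 3 [1.5y] zero: DF = P = 4543/5000 ≈ 0.908600

1 1/2 1939/2000
2 1 1193/1250
3 3/2 4543/5000
DF(1y) = 1193/1250 ≈ 0.954400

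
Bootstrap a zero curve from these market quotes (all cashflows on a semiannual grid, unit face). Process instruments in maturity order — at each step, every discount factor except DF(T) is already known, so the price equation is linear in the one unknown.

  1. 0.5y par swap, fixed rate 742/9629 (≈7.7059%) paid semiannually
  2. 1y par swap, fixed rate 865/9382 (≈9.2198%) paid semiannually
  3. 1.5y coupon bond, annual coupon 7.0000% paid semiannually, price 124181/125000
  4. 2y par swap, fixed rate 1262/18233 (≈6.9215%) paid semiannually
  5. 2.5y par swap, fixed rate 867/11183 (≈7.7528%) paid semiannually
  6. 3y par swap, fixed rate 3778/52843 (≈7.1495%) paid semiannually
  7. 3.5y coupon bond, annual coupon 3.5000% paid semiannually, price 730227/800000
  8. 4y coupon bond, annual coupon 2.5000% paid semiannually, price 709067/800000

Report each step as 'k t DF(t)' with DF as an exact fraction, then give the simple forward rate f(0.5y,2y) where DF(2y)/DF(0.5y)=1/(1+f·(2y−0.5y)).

1 1/2 9629/10000
2 1 1827/2000
3 3/2 2241/2500
4 2 4369/5000
5 5/2 4133/5000
6 3 8111/10000
7 7/2 4031/5000
8 4 4001/5000
f(0.5y,2y) = ((9629/10000)/(4369/5000) − 1)/(3/2) = 297/4369 ≈ 6.7979%

step 1 [0.5y] swap r/2=371/9629: DF=(1 − 371/9629·(0))/(1+371/9629) = 9629/10000 ≈ 0.962900
step 2 [1y] swap r/2=865/18764: DF=(1 − 865/18764·(0.962900))/(1+865/18764) = 1827/2000 ≈ 0.913500
step 3 [1.5y] bond c/2=7/200: DF=(124181/125000 − 7/200·(0.962900+0.913500))/(1+7/200) = 2241/2500 ≈ 0.896400
step 4 [2y] swap r/2=631/18233: DF=(1 − 631/18233·(0.962900+0.913500+0.896400))/(1+631/18233) = 4369/5000 ≈ 0.873800
step 5 [2.5y] swap r/2=867/22366: DF=(1 − 867/22366·(0.962900+0.913500+0.896400+0.873800))/(1+867/22366) = 4133/5000 ≈ 0.826600
step 6 [3y] swap r/2=1889/52843: DF=(1 − 1889/52843·(0.962900+0.913500+0.896400+0.873800+0.826600))/(1+1889/52843) = 8111/10000 ≈ 0.811100
step 7 [3.5y] bond c/2=7/400: DF=(730227/800000 − 7/400·(0.962900+0.913500+0.896400+0.873800+0.826600+0.811100))/(1+7/400) = 4031/5000 ≈ 0.806200
step 8 [4y] bond c/2=1/80: DF=(709067/800000 − 1/80·(0.962900+0.913500+0.896400+0.873800+0.826600+0.811100+0.806200))/(1+1/80) = 4001/5000 ≈ 0.800200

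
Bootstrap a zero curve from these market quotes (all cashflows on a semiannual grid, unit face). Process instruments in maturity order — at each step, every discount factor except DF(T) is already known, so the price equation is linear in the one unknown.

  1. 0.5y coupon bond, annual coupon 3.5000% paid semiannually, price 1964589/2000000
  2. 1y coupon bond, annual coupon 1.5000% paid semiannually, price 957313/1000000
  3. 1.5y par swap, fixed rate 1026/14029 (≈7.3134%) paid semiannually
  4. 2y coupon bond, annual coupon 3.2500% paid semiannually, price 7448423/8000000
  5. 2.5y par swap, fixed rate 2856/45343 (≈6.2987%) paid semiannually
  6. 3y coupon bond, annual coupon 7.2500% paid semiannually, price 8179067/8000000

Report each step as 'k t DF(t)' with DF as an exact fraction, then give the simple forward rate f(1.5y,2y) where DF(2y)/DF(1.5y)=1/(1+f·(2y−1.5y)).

step 1 [0.5y] bond c/2=7/400: DF=(1964589/2000000 − 7/400·(0))/(1+7/400) = 4827/5000 ≈ 0.965400
step 2 [1y] bond c/2=3/400: DF=(957313/1000000 − 3/400·(0.965400))/(1+3/400) = 943/1000 ≈ 0.943000
step 3 [1.5y] swap r/2=513/14029: DF=(1 − 513/14029·(0.965400+0.943000))/(1+513/14029) = 4487/5000 ≈ 0.897400
step 4 [2y] bond c/2=13/800: DF=(7448423/8000000 − 13/800·(0.965400+0.943000+0.897400))/(1+13/800) = 8713/10000 ≈ 0.871300
step 5 [2.5y] swap r/2=1428/45343: DF=(1 − 1428/45343·(0.965400+0.943000+0.897400+0.871300))/(1+1428/45343) = 2143/2500 ≈ 0.857200
step 6 [3y] bond c/2=29/800: DF=(8179067/8000000 − 29/800·(0.965400+0.943000+0.897400+0.871300+0.857200))/(1+29/800) = 207/250 ≈ 0.828000

1 1/2 4827/5000
2 1 943/1000
3 3/2 4487/5000
4 2 8713/10000
5 5/2 2143/2500
6 3 207/250
f(1.5y,2y) = ((4487/5000)/(8713/10000) − 1)/(1/2) = 522/8713 ≈ 5.9910%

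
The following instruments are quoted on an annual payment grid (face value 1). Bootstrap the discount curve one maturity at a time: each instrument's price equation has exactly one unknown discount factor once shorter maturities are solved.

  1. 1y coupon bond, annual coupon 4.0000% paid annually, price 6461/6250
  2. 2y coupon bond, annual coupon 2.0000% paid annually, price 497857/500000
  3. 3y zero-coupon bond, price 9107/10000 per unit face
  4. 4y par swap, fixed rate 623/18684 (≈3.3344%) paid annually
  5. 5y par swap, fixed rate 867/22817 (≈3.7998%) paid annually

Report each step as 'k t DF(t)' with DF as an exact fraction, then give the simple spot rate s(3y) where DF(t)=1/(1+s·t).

step 1 [1y] bond c/1=1/25: DF=(6461/6250 − 1/25·(0))/(1+1/25) = 497/500 ≈ 0.994000
step 2 [2y] bond c/1=1/50: DF=(497857/500000 − 1/50·(0.994000))/(1+1/50) = 9567/10000 ≈ 0.956700
step 3 [3y] zero: DF = P = 9107/10000 ≈ 0.910700
step 4 [4y] swap r/1=623/18684: DF=(1 − 623/18684·(0.994000+0.956700+0.910700))/(1+623/18684) = 4377/5000 ≈ 0.875400
step 5 [5y] swap r/1=867/22817: DF=(1 − 867/22817·(0.994000+0.956700+0.910700+0.875400))/(1+867/22817) = 4133/5000 ≈ 0.826600

1 1 497/500
2 2 9567/10000
3 3 9107/10000
4 4 4377/5000
5 5 4133/5000
s(3y) = (1/(9107/10000) − 1)/(3) = 893/27321 ≈ 3.2685%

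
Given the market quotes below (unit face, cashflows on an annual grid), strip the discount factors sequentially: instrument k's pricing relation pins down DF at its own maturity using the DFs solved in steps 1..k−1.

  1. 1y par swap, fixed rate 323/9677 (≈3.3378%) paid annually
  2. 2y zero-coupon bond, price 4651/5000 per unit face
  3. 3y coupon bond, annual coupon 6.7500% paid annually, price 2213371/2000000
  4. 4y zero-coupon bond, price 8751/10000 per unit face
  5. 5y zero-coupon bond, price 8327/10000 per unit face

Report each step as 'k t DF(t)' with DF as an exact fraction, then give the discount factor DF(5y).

1 1 9677/10000
2 2 4651/5000
3 3 9167/10000
4 4 8751/10000
5 5 8327/10000
DF(5y) = 8327/10000 ≈ 0.832700

step 1 [1y] swap r/1=323/9677: DF=(1 − 323/9677·(0))/(1+323/9677) = 9677/10000 ≈ 0.967700
step 2 [2y] zero: DF = P = 4651/5000 ≈ 0.930200
step 3 [3y] bond c/1=27/400: DF=(2213371/2000000 − 27/400·(0.967700+0.930200))/(1+27/400) = 9167/10000 ≈ 0.916700
step 4 [4y] zero: DF = P = 8751/10000 ≈ 0.875100
step 5 [5y] zero: DF = P = 8327/10000 ≈ 0.832700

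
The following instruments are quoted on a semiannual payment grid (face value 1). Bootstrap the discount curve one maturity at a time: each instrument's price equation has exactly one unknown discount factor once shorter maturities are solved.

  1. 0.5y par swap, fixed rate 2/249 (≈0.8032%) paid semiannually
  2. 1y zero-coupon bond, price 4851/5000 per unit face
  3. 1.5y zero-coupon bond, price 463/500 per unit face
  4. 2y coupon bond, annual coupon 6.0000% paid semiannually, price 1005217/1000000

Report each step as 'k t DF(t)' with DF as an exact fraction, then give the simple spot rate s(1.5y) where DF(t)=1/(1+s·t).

step 1 [0.5y] swap r/2=1/249: DF=(1 − 1/249·(0))/(1+1/249) = 249/250 ≈ 0.996000
step 2 [1y] zero: DF = P = 4851/5000 ≈ 0.970200
step 3 [1.5y] zero: DF = P = 463/500 ≈ 0.926000
step 4 [2y] bond c/2=3/100: DF=(1005217/1000000 − 3/100·(0.996000+0.970200+0.926000))/(1+3/100) = 8917/10000 ≈ 0.891700

1 1/2 249/250
2 1 4851/5000
3 3/2 463/500
4 2 8917/10000
s(1.5y) = (1/(463/500) − 1)/(3/2) = 74/1389 ≈ 5.3276%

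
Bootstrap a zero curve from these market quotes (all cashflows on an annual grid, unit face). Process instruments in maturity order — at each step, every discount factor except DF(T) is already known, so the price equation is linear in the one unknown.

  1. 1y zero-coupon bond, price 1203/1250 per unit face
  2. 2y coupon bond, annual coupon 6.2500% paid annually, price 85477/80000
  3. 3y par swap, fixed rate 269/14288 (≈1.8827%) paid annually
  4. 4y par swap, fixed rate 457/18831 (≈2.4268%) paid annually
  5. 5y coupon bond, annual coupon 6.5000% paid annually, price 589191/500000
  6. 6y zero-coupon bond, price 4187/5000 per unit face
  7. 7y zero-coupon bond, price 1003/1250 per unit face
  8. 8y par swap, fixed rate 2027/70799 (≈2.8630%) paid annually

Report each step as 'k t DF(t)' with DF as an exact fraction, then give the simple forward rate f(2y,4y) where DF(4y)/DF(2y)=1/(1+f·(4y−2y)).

step 1 [1y] zero: DF = P = 1203/1250 ≈ 0.962400
step 2 [2y] bond c/1=1/16: DF=(85477/80000 − 1/16·(0.962400))/(1+1/16) = 949/1000 ≈ 0.949000
step 3 [3y] swap r/1=269/14288: DF=(1 − 269/14288·(0.962400+0.949000))/(1+269/14288) = 4731/5000 ≈ 0.946200
step 4 [4y] swap r/1=457/18831: DF=(1 − 457/18831·(0.962400+0.949000+0.946200))/(1+457/18831) = 4543/5000 ≈ 0.908600
step 5 [5y] bond c/1=13/200: DF=(589191/500000 − 13/200·(0.962400+0.949000+0.946200+0.908600))/(1+13/200) = 4383/5000 ≈ 0.876600
step 6 [6y] zero: DF = P = 4187/5000 ≈ 0.837400
step 7 [7y] zero: DF = P = 1003/1250 ≈ 0.802400
step 8 [8y] swap r/1=2027/70799: DF=(1 − 2027/70799·(0.962400+0.949000+0.946200+0.908600+0.876600+0.837400+0.802400))/(1+2027/70799) = 7973/10000 ≈ 0.797300

1 1 1203/1250
2 2 949/1000
3 3 4731/5000
4 4 4543/5000
5 5 4383/5000
6 6 4187/5000
7 7 1003/1250
8 8 7973/10000
f(2y,4y) = ((949/1000)/(4543/5000) − 1)/(2) = 101/4543 ≈ 2.2232%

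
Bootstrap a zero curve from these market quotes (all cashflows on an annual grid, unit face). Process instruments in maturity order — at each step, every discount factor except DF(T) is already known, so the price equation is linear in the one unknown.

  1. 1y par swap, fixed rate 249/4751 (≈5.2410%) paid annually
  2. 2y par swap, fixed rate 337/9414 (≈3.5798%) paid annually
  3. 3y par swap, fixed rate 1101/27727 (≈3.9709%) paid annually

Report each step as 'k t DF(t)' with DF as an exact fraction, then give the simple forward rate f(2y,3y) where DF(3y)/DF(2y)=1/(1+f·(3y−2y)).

1 1 4751/5000
2 2 4663/5000
3 3 8899/10000
f(2y,3y) = ((4663/5000)/(8899/10000) − 1)/(1) = 427/8899 ≈ 4.7983%

step 1 [1y] swap r/1=249/4751: DF=(1 − 249/4751·(0))/(1+249/4751) = 4751/5000 ≈ 0.950200
step 2 [2y] swap r/1=337/9414: DF=(1 − 337/9414·(0.950200))/(1+337/9414) = 4663/5000 ≈ 0.932600
step 3 [3y] swap r/1=1101/27727: DF=(1 − 1101/27727·(0.950200+0.932600))/(1+1101/27727) = 8899/10000 ≈ 0.889900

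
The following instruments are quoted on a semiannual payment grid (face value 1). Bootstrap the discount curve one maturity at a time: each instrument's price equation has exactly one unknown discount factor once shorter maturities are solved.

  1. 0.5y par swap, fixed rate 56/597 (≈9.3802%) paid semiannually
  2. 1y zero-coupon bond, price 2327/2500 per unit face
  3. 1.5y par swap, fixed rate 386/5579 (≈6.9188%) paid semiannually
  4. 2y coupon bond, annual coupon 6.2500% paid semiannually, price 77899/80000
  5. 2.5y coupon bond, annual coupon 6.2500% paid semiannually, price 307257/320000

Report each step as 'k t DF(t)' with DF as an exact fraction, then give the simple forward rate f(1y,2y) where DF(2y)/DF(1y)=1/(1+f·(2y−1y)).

step 1 [0.5y] swap r/2=28/597: DF=(1 − 28/597·(0))/(1+28/597) = 597/625 ≈ 0.955200
step 2 [1y] zero: DF = P = 2327/2500 ≈ 0.930800
step 3 [1.5y] swap r/2=193/5579: DF=(1 − 193/5579·(0.955200+0.930800))/(1+193/5579) = 1807/2000 ≈ 0.903500
step 4 [2y] bond c/2=1/32: DF=(77899/80000 − 1/32·(0.955200+0.930800+0.903500))/(1+1/32) = 8597/10000 ≈ 0.859700
step 5 [2.5y] bond c/2=1/32: DF=(307257/320000 − 1/32·(0.955200+0.930800+0.903500+0.859700))/(1+1/32) = 1641/2000 ≈ 0.820500

1 1/2 597/625
2 1 2327/2500
3 3/2 1807/2000
4 2 8597/10000
5 5/2 1641/2000
f(1y,2y) = ((2327/2500)/(8597/10000) − 1)/(1) = 711/8597 ≈ 8.2703%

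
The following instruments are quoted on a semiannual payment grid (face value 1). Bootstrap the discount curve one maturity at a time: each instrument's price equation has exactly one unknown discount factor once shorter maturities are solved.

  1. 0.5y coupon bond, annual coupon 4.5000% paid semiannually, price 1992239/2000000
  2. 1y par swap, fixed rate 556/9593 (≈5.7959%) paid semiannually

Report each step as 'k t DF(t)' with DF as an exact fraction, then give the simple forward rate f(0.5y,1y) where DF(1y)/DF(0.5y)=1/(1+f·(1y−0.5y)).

step 1 [0.5y] bond c/2=9/400: DF=(1992239/2000000 − 9/400·(0))/(1+9/400) = 4871/5000 ≈ 0.974200
step 2 [1y] swap r/2=278/9593: DF=(1 − 278/9593·(0.974200))/(1+278/9593) = 2361/2500 ≈ 0.944400

1 1/2 4871/5000
2 1 2361/2500
f(0.5y,1y) = ((4871/5000)/(2361/2500) − 1)/(1/2) = 149/2361 ≈ 6.3109%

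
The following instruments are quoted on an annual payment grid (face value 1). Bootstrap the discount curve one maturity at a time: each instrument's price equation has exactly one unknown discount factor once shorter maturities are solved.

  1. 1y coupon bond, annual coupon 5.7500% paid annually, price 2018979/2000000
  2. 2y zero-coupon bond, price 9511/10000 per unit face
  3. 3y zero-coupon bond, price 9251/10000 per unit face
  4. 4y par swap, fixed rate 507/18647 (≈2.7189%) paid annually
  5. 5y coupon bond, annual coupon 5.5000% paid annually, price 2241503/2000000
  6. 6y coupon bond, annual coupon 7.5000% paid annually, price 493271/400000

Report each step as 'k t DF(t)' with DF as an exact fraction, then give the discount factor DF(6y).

step 1 [1y] bond c/1=23/400: DF=(2018979/2000000 − 23/400·(0))/(1+23/400) = 4773/5000 ≈ 0.954600
step 2 [2y] zero: DF = P = 9511/10000 ≈ 0.951100
step 3 [3y] zero: DF = P = 9251/10000 ≈ 0.925100
step 4 [4y] swap r/1=507/18647: DF=(1 − 507/18647·(0.954600+0.951100+0.925100))/(1+507/18647) = 4493/5000 ≈ 0.898600
step 5 [5y] bond c/1=11/200: DF=(2241503/2000000 − 11/200·(0.954600+0.951100+0.925100+0.898600))/(1+11/200) = 8679/10000 ≈ 0.867900
step 6 [6y] bond c/1=3/40: DF=(493271/400000 − 3/40·(0.954600+0.951100+0.925100+0.898600+0.867900))/(1+3/40) = 1033/1250 ≈ 0.826400

1 1 4773/5000
2 2 9511/10000
3 3 9251/10000
4 4 4493/5000
5 5 8679/10000
6 6 1033/1250
DF(6y) = 1033/1250 ≈ 0.826400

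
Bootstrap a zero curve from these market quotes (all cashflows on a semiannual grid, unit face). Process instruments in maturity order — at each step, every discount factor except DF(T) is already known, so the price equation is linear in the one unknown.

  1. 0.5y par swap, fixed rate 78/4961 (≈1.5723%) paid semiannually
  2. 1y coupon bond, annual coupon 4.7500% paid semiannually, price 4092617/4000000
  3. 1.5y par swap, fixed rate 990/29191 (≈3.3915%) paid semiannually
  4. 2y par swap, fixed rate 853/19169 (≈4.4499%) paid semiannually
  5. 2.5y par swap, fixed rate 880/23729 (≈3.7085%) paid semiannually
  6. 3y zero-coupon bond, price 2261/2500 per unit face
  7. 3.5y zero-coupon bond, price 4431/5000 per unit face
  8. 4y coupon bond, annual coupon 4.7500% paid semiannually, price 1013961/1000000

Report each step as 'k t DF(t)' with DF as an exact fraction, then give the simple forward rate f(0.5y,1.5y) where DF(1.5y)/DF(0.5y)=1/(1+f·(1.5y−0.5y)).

step 1 [0.5y] swap r/2=39/4961: DF=(1 − 39/4961·(0))/(1+39/4961) = 4961/5000 ≈ 0.992200
step 2 [1y] bond c/2=19/800: DF=(4092617/4000000 − 19/800·(0.992200))/(1+19/800) = 2441/2500 ≈ 0.976400
step 3 [1.5y] swap r/2=495/29191: DF=(1 − 495/29191·(0.992200+0.976400))/(1+495/29191) = 1901/2000 ≈ 0.950500
step 4 [2y] swap r/2=853/38338: DF=(1 − 853/38338·(0.992200+0.976400+0.950500))/(1+853/38338) = 9147/10000 ≈ 0.914700
step 5 [2.5y] swap r/2=440/23729: DF=(1 − 440/23729·(0.992200+0.976400+0.950500+0.914700))/(1+440/23729) = 114/125 ≈ 0.912000
step 6 [3y] zero: DF = P = 2261/2500 ≈ 0.904400
step 7 [3.5y] zero: DF = P = 4431/5000 ≈ 0.886200
step 8 [4y] bond c/2=19/800: DF=(1013961/1000000 − 19/800·(0.992200+0.976400+0.950500+0.914700+0.912000+0.904400+0.886200))/(1+19/800) = 2097/2500 ≈ 0.838800

1 1/2 4961/5000
2 1 2441/2500
3 3/2 1901/2000
4 2 9147/10000
5 5/2 114/125
6 3 2261/2500
7 7/2 4431/5000
8 4 2097/2500
f(0.5y,1.5y) = ((4961/5000)/(1901/2000) − 1)/(1) = 417/9505 ≈ 4.3872%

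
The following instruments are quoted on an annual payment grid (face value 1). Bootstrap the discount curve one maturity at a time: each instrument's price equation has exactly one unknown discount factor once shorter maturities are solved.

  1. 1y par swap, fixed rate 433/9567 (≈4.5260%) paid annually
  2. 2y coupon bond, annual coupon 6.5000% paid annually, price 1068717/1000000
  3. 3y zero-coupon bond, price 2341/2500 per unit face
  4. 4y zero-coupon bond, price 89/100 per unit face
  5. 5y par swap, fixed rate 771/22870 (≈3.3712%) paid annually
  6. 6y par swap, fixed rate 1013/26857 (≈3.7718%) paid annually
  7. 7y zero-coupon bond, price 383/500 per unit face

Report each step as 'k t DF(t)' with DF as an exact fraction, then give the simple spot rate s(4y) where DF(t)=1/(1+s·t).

1 1 9567/10000
2 2 9451/10000
3 3 2341/2500
4 4 89/100
5 5 4229/5000
6 6 3987/5000
7 7 383/500
s(4y) = (1/(89/100) − 1)/(4) = 11/356 ≈ 3.0899%

step 1 [1y] swap r/1=433/9567: DF=(1 − 433/9567·(0))/(1+433/9567) = 9567/10000 ≈ 0.956700
step 2 [2y] bond c/1=13/200: DF=(1068717/1000000 − 13/200·(0.956700))/(1+13/200) = 9451/10000 ≈ 0.945100
step 3 [3y] zero: DF = P = 2341/2500 ≈ 0.936400
step 4 [4y] zero: DF = P = 89/100 ≈ 0.890000
step 5 [5y] swap r/1=771/22870: DF=(1 − 771/22870·(0.956700+0.945100+0.936400+0.890000))/(1+771/22870) = 4229/5000 ≈ 0.845800
step 6 [6y] swap r/1=1013/26857: DF=(1 − 1013/26857·(0.956700+0.945100+0.936400+0.890000+0.845800))/(1+1013/26857) = 3987/5000 ≈ 0.797400
step 7 [7y] zero: DF = P = 383/500 ≈ 0.766000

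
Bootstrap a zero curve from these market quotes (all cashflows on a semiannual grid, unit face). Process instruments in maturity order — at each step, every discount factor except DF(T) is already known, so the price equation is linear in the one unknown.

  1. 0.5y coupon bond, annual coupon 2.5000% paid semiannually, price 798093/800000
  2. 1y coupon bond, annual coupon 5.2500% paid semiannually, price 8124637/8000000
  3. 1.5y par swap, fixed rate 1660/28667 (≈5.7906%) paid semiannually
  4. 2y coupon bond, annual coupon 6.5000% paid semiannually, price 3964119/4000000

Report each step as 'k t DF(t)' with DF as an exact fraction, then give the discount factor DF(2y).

1 1/2 9853/10000
2 1 2411/2500
3 3/2 917/1000
4 2 1087/1250
DF(2y) = 1087/1250 ≈ 0.869600

step 1 [0.5y] bond c/2=1/80: DF=(798093/800000 − 1/80·(0))/(1+1/80) = 9853/10000 ≈ 0.985300
step 2 [1y] bond c/2=21/800: DF=(8124637/8000000 − 21/800·(0.985300))/(1+21/800) = 2411/2500 ≈ 0.964400
step 3 [1.5y] swap r/2=830/28667: DF=(1 − 830/28667·(0.985300+0.964400))/(1+830/28667) = 917/1000 ≈ 0.917000
step 4 [2y] bond c/2=13/400: DF=(3964119/4000000 − 13/400·(0.985300+0.964400+0.917000))/(1+13/400) = 1087/1250 ≈ 0.869600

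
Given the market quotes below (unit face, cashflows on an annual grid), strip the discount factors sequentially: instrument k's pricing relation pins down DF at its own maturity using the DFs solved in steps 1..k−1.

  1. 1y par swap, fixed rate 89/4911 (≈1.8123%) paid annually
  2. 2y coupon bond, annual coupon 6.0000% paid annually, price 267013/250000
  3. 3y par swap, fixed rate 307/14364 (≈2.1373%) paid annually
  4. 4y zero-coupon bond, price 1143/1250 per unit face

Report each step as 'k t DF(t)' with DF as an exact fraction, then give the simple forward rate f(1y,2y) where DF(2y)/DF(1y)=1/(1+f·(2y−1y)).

step 1 [1y] swap r/1=89/4911: DF=(1 − 89/4911·(0))/(1+89/4911) = 4911/5000 ≈ 0.982200
step 2 [2y] bond c/1=3/50: DF=(267013/250000 − 3/50·(0.982200))/(1+3/50) = 119/125 ≈ 0.952000
step 3 [3y] swap r/1=307/14364: DF=(1 − 307/14364·(0.982200+0.952000))/(1+307/14364) = 4693/5000 ≈ 0.938600
step 4 [4y] zero: DF = P = 1143/1250 ≈ 0.914400

1 1 4911/5000
2 2 119/125
3 3 4693/5000
4 4 1143/1250
f(1y,2y) = ((4911/5000)/(119/125) − 1)/(1) = 151/4760 ≈ 3.1723%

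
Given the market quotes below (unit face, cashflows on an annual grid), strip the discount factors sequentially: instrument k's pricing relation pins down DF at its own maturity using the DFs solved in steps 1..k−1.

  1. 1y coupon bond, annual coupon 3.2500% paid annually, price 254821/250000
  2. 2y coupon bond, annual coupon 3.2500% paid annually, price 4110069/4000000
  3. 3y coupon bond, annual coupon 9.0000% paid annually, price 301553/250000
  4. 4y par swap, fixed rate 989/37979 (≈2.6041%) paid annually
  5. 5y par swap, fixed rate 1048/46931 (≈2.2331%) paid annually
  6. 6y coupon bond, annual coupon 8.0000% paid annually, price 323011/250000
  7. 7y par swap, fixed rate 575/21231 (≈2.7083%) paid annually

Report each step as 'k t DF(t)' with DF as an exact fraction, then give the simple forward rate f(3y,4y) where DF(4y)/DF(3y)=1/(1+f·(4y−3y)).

step 1 [1y] bond c/1=13/400: DF=(254821/250000 − 13/400·(0))/(1+13/400) = 617/625 ≈ 0.987200
step 2 [2y] bond c/1=13/400: DF=(4110069/4000000 − 13/400·(0.987200))/(1+13/400) = 9641/10000 ≈ 0.964100
step 3 [3y] bond c/1=9/100: DF=(301553/250000 − 9/100·(0.987200+0.964100))/(1+9/100) = 1891/2000 ≈ 0.945500
step 4 [4y] swap r/1=989/37979: DF=(1 − 989/37979·(0.987200+0.964100+0.945500))/(1+989/37979) = 9011/10000 ≈ 0.901100
step 5 [5y] swap r/1=1048/46931: DF=(1 − 1048/46931·(0.987200+0.964100+0.945500+0.901100))/(1+1048/46931) = 1119/1250 ≈ 0.895200
step 6 [6y] bond c/1=2/25: DF=(323011/250000 − 2/25·(0.987200+0.964100+0.945500+0.901100+0.895200))/(1+2/25) = 8487/10000 ≈ 0.848700
step 7 [7y] swap r/1=575/21231: DF=(1 − 575/21231·(0.987200+0.964100+0.945500+0.901100+0.895200+0.848700))/(1+575/21231) = 331/400 ≈ 0.827500

1 1 617/625
2 2 9641/10000
3 3 1891/2000
4 4 9011/10000
5 5 1119/1250
6 6 8487/10000
7 7 331/400
f(3y,4y) = ((1891/2000)/(9011/10000) − 1)/(1) = 444/9011 ≈ 4.9273%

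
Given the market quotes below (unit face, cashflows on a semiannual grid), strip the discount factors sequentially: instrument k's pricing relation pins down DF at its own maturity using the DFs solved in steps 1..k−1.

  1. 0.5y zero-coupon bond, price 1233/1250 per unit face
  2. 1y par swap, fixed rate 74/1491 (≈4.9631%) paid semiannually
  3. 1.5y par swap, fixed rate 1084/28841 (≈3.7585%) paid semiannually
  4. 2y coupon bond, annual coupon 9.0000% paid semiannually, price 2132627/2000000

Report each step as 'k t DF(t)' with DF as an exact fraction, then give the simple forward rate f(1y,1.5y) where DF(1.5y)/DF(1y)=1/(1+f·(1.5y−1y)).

step 1 [0.5y] zero: DF = P = 1233/1250 ≈ 0.986400
step 2 [1y] swap r/2=37/1491: DF=(1 − 37/1491·(0.986400))/(1+37/1491) = 9519/10000 ≈ 0.951900
step 3 [1.5y] swap r/2=542/28841: DF=(1 − 542/28841·(0.986400+0.951900))/(1+542/28841) = 4729/5000 ≈ 0.945800
step 4 [2y] bond c/2=9/200: DF=(2132627/2000000 − 9/200·(0.986400+0.951900+0.945800))/(1+9/200) = 4481/5000 ≈ 0.896200

1 1/2 1233/1250
2 1 9519/10000
3 3/2 4729/5000
4 2 4481/5000
f(1y,1.5y) = ((9519/10000)/(4729/5000) − 1)/(1/2) = 61/4729 ≈ 1.2899%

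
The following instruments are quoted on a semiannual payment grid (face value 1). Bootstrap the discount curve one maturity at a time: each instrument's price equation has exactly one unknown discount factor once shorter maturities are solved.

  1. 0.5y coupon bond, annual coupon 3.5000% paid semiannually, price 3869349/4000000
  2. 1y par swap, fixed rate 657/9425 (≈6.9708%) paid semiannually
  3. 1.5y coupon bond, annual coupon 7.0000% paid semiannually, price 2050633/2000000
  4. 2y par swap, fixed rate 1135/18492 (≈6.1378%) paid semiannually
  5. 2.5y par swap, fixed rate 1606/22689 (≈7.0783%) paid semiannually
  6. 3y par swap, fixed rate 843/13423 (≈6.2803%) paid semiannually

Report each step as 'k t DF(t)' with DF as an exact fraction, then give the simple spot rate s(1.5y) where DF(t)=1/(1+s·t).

step 1 [0.5y] bond c/2=7/400: DF=(3869349/4000000 − 7/400·(0))/(1+7/400) = 9507/10000 ≈ 0.950700
step 2 [1y] swap r/2=657/18850: DF=(1 − 657/18850·(0.950700))/(1+657/18850) = 9343/10000 ≈ 0.934300
step 3 [1.5y] bond c/2=7/200: DF=(2050633/2000000 − 7/200·(0.950700+0.934300))/(1+7/200) = 9269/10000 ≈ 0.926900
step 4 [2y] swap r/2=1135/36984: DF=(1 − 1135/36984·(0.950700+0.934300+0.926900))/(1+1135/36984) = 1773/2000 ≈ 0.886500
step 5 [2.5y] swap r/2=803/22689: DF=(1 − 803/22689·(0.950700+0.934300+0.926900+0.886500))/(1+803/22689) = 4197/5000 ≈ 0.839400
step 6 [3y] swap r/2=843/26846: DF=(1 − 843/26846·(0.950700+0.934300+0.926900+0.886500+0.839400))/(1+843/26846) = 4157/5000 ≈ 0.831400

1 1/2 9507/10000
2 1 9343/10000
3 3/2 9269/10000
4 2 1773/2000
5 5/2 4197/5000
6 3 4157/5000
s(1.5y) = (1/(9269/10000) − 1)/(3/2) = 1462/27807 ≈ 5.2577%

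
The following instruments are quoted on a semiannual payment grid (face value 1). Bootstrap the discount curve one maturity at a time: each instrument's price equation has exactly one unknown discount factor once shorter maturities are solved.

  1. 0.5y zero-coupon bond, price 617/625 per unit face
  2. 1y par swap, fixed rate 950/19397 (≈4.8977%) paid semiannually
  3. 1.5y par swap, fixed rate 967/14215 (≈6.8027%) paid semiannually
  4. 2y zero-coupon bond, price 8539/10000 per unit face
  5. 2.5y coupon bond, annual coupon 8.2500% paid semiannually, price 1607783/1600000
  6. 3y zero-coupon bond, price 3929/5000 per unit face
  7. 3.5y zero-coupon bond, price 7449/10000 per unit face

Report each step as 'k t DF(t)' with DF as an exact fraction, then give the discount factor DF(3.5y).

step 1 [0.5y] zero: DF = P = 617/625 ≈ 0.987200
step 2 [1y] swap r/2=475/19397: DF=(1 − 475/19397·(0.987200))/(1+475/19397) = 381/400 ≈ 0.952500
step 3 [1.5y] swap r/2=967/28430: DF=(1 − 967/28430·(0.987200+0.952500))/(1+967/28430) = 9033/10000 ≈ 0.903300
step 4 [2y] zero: DF = P = 8539/10000 ≈ 0.853900
step 5 [2.5y] bond c/2=33/800: DF=(1607783/1600000 − 33/800·(0.987200+0.952500+0.903300+0.853900))/(1+33/800) = 4093/5000 ≈ 0.818600
step 6 [3y] zero: DF = P = 3929/5000 ≈ 0.785800
step 7 [3.5y] zero: DF = P = 7449/10000 ≈ 0.744900

1 1/2 617/625
2 1 381/400
3 3/2 9033/10000
4 2 8539/10000
5 5/2 4093/5000
6 3 3929/5000
7 7/2 7449/10000
DF(3.5y) = 7449/10000 ≈ 0.744900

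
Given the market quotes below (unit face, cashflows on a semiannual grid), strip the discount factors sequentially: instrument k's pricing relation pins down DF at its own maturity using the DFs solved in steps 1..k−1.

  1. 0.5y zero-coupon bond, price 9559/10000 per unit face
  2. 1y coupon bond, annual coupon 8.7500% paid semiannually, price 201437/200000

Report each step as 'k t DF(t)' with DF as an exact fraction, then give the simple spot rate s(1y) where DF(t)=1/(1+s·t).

step 1 [0.5y] zero: DF = P = 9559/10000 ≈ 0.955900
step 2 [1y] bond c/2=7/160: DF=(201437/200000 − 7/160·(0.955900))/(1+7/160) = 9249/10000 ≈ 0.924900

1 1/2 9559/10000
2 1 9249/10000
s(1y) = (1/(9249/10000) − 1)/(1) = 751/9249 ≈ 8.1198%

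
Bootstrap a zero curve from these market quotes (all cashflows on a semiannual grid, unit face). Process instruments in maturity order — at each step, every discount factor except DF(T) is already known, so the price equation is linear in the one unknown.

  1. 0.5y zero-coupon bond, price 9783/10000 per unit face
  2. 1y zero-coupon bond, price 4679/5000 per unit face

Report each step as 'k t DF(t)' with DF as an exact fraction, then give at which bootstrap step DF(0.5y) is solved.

1 1/2 9783/10000
2 1 4679/5000
DF(0.5y) is solved at step 1

step 1 [0.5y] zero: DF = P = 9783/10000 ≈ 0.978300
step 2 [1y] zero: DF = P = 4679/5000 ≈ 0.935800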